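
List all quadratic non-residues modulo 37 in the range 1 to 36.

Square k = 1,…,18 (k and 37−k give the same square):
1²=1, 2²=4, 3²=9, 4²=16, 5²=25, 6²=36, 7²≡12, 8²≡27, 9²≡7, 10²≡26, 11²≡10, 12²≡33, 13²≡21, 14²≡11, 15²≡3, 16²≡34, 17²≡30, 18²≡28 (mod 37).
The residues are {1, 3, 4, 7, 9, 10, 11, 12, 16, 21, 25, 26, 27, 28, 30, 33, 34, 36}; the non-residues are the remaining 18 nonzero classes.

2, 5, 6, 8, 13, 14, 15, 17, 18, 19, 20, 22, 23, 24, 29, 31, 32, 35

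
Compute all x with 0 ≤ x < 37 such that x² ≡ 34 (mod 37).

16, 21

37 ≡ 1 (mod 4), so we find a root by search.
Trying successive values, 16² = 256 ≡ 34 (mod 37). The other root is 37 − 16 = 21.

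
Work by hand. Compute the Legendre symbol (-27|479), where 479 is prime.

-1

Euler's criterion: (-27/479) ≡ 452^239 (mod 479).
452^2 ≡ 250 (mod 479)
452^4 ≡ 230 (mod 479)
452^8 ≡ 210 (mod 479)
452^16 ≡ 32 (mod 479)
452^32 ≡ 66 (mod 479)
452^64 ≡ 45 (mod 479)
452^128 ≡ 109 (mod 479)
452^239 = 452^(128+64+32+8+4+2+1) ≡ 478 (mod 479).
Result is 478 ≡ −1, so (-27/479) = −1.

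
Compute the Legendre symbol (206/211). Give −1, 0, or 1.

-1

Euler's criterion: (206/211) ≡ 206^105 (mod 211).
206^2 ≡ 25 (mod 211)
206^4 ≡ 203 (mod 211)
206^8 ≡ 64 (mod 211)
206^16 ≡ 87 (mod 211)
206^32 ≡ 184 (mod 211)
206^64 ≡ 96 (mod 211)
206^105 = 206^(64+32+8+1) ≡ 210 (mod 211).
Result is 210 ≡ −1, so (206/211) = −1.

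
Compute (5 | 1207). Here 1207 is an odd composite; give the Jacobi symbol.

-1

Reciprocity: 5 ≡ 1 and 1207 ≡ 3 (mod 4), so (5/1207) = +(1207/5).
Reduce top mod 5: now compute (2/5).
Pull out 2: since 5 ≡ 5 (mod 8), (2/5) = -1.
Reached (1/5) = 1. Collecting the sign flips along the way, the symbol is -1.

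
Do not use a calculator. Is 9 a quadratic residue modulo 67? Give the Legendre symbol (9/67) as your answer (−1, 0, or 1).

1

Reciprocity: 9 ≡ 1 and 67 ≡ 3 (mod 4), so (9/67) = +(67/9).
Reduce top mod 9: now compute (4/9).
Pull out 2^2: since 9 ≡ 1 (mod 8), (2/9) = +1, so (2/9)^2 = +1.
Reached (1/9) = 1. Collecting the sign flips along the way, the symbol is +1.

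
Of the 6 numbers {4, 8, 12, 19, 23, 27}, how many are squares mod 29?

(4/29) = +1 → QR.
(8/29) = -1 → non-residue.
(12/29) = -1 → non-residue.
(19/29) = -1 → non-residue.
(23/29) = +1 → QR.
(27/29) = -1 → non-residue.
Total quadratic residues among the 6: 2.

2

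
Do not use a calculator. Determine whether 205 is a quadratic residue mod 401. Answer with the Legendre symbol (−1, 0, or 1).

1

Euler's criterion: (205/401) ≡ 205^200 (mod 401).
205^2 ≡ 321 (mod 401)
205^4 ≡ 385 (mod 401)
205^8 ≡ 256 (mod 401)
205^16 ≡ 173 (mod 401)
205^32 ≡ 255 (mod 401)
205^64 ≡ 63 (mod 401)
205^128 ≡ 360 (mod 401)
205^200 = 205^(128+64+8) ≡ 1 (mod 401).
Result is 1, so (205/401) = 1.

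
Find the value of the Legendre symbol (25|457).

1

Reciprocity: 25 ≡ 1 and 457 ≡ 1 (mod 4), so (25/457) = +(457/25).
Reduce top mod 25: now compute (7/25).
Reciprocity: 7 ≡ 3 and 25 ≡ 1 (mod 4), so (7/25) = +(25/7).
Reduce top mod 7: now compute (4/7).
Pull out 2^2: since 7 ≡ 7 (mod 8), (2/7) = +1, so (2/7)^2 = +1.
Reached (1/7) = 1. Collecting the sign flips along the way, the symbol is +1.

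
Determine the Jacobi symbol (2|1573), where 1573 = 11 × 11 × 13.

Pull out 2: since 1573 ≡ 5 (mod 8), (2/1573) = -1.
Reached (1/1573) = 1. Collecting the sign flips along the way, the symbol is -1.

-1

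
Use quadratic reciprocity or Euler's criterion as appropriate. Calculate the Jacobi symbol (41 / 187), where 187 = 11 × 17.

Reciprocity: 41 ≡ 1 and 187 ≡ 3 (mod 4), so (41/187) = +(187/41).
Reduce top mod 41: now compute (23/41).
Reciprocity: 23 ≡ 3 and 41 ≡ 1 (mod 4), so (23/41) = +(41/23).
Reduce top mod 23: now compute (18/23).
Pull out 2: since 23 ≡ 7 (mod 8), (2/23) = +1.
Reciprocity: 9 ≡ 1 and 23 ≡ 3 (mod 4), so (9/23) = +(23/9).
Reduce top mod 9: now compute (5/9).
Reciprocity: 5 ≡ 1 and 9 ≡ 1 (mod 4), so (5/9) = +(9/5).
Reduce top mod 5: now compute (4/5).
Pull out 2^2: since 5 ≡ 5 (mod 8), (2/5) = -1, so (2/5)^2 = +1.
Reached (1/5) = 1. Collecting the sign flips along the way, the symbol is +1.

1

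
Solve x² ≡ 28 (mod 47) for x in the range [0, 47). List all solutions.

13, 34

Since 47 ≡ 3 (mod 4), a square root of 28 is 28^((47+1)/4) = 28^12 mod 47.
Repeated squaring: 28^2≡32, 28^4≡37, 28^8≡6 (mod 47).
28^12 = 28^(8+4) ≡ 34 (mod 47).
Check: 34² = 1156 ≡ 28 (mod 47). The two roots are 13 and 34.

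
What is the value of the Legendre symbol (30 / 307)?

Pull out 2: since 307 ≡ 3 (mod 8), (2/307) = -1.
Reciprocity: 15 ≡ 3 and 307 ≡ 3 (mod 4), so (15/307) = −(307/15).
Reduce top mod 15: now compute (7/15).
Reciprocity: 7 ≡ 3 and 15 ≡ 3 (mod 4), so (7/15) = −(15/7).
Reduce top mod 7: now compute (1/7).
Reached (1/7) = 1. Collecting the sign flips along the way, the symbol is -1.

-1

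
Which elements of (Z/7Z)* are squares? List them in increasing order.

1, 2, 4

Square k = 1,…,3 (k and 7−k give the same square):
1²=1, 2²=4, 3²≡2 (mod 7).
So the quadratic residues mod 7 are {1, 2, 4}.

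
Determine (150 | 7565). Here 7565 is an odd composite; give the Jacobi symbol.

0

Pull out 2: since 7565 ≡ 5 (mod 8), (2/7565) = -1.
Reciprocity: 75 ≡ 3 and 7565 ≡ 1 (mod 4), so (75/7565) = +(7565/75).
Reduce top mod 75: now compute (65/75).
Reciprocity: 65 ≡ 1 and 75 ≡ 3 (mod 4), so (65/75) = +(75/65).
Reduce top mod 65: now compute (10/65).
Pull out 2: since 65 ≡ 1 (mod 8), (2/65) = +1.
Reciprocity: 5 ≡ 1 and 65 ≡ 1 (mod 4), so (5/65) = +(65/5).
Reduce top mod 5: now compute (0/5).
Top reduces to 0: gcd > 1, so the symbol is 0.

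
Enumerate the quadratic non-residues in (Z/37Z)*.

2,5,6,8,13,14,15,17,18,19,20,22,23,24,29,31,32,35

Square k = 1,…,18 (k and 37−k give the same square):
1²=1, 2²=4, 3²=9, 4²=16, 5²=25, 6²=36, 7²≡12, 8²≡27, 9²≡7, 10²≡26, 11²≡10, 12²≡33, 13²≡21, 14²≡11, 15²≡3, 16²≡34, 17²≡30, 18²≡28 (mod 37).
The residues are {1, 3, 4, 7, 9, 10, 11, 12, 16, 21, 25, 26, 27, 28, 30, 33, 34, 36}; the non-residues are the remaining 18 nonzero classes.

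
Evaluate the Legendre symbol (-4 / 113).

1

First reduce: -4 ≡ 109 (mod 113).
Reciprocity: 109 ≡ 1 and 113 ≡ 1 (mod 4), so (109/113) = +(113/109).
Reduce top mod 109: now compute (4/109).
Pull out 2^2: since 109 ≡ 5 (mod 8), (2/109) = -1, so (2/109)^2 = +1.
Reached (1/109) = 1. Collecting the sign flips along the way, the symbol is +1.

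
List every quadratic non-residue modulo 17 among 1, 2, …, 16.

Square k = 1,…,8 (k and 17−k give the same square):
1²=1, 2²=4, 3²=9, 4²=16, 5²≡8, 6²≡2, 7²≡15, 8²≡13 (mod 17).
The residues are {1, 2, 4, 8, 9, 13, 15, 16}; the non-residues are the remaining 8 nonzero classes.

3,5,6,7,10,11,12,14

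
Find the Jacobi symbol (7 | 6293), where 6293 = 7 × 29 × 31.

0

Reciprocity: 7 ≡ 3 and 6293 ≡ 1 (mod 4), so (7/6293) = +(6293/7).
Reduce top mod 7: now compute (0/7).
Top reduces to 0: gcd > 1, so the symbol is 0.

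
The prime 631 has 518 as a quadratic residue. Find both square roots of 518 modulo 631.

Since 631 ≡ 3 (mod 4), a square root of 518 is 518^((631+1)/4) = 518^158 mod 631.
Repeated squaring: 518^2≡149, 518^4≡116, 518^8≡205, 518^16≡379, 518^32≡404, 518^64≡418, 518^128≡568 (mod 631).
518^158 = 518^(128+16+8+4+2) ≡ 511 (mod 631).
Check: 511² = 261121 ≡ 518 (mod 631). The two roots are 120 and 511.

120, 511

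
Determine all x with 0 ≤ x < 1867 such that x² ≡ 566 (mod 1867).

Since 1867 ≡ 3 (mod 4), a square root of 566 is 566^((1867+1)/4) = 566^467 mod 1867.
Repeated squaring: 566^2≡1099, 566^4≡1719, 566^8≡1367, 566^16≡1689, 566^32≡1812, 566^64≡1158, 566^128≡458, 566^256≡660 (mod 1867).
566^467 = 566^(256+128+64+16+2+1) ≡ 1009 (mod 1867).
Check: 1009² = 1018081 ≡ 566 (mod 1867). The two roots are 858 and 1009.

858, 1009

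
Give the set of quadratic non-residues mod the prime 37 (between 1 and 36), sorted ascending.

Square k = 1,…,18 (k and 37−k give the same square):
1²=1, 2²=4, 3²=9, 4²=16, 5²=25, 6²=36, 7²≡12, 8²≡27, 9²≡7, 10²≡26, 11²≡10, 12²≡33, 13²≡21, 14²≡11, 15²≡3, 16²≡34, 17²≡30, 18²≡28 (mod 37).
The residues are {1, 3, 4, 7, 9, 10, 11, 12, 16, 21, 25, 26, 27, 28, 30, 33, 34, 36}; the non-residues are the remaining 18 nonzero classes.

2, 5, 6, 8, 13, 14, 15, 17, 18, 19, 20, 22, 23, 24, 29, 31, 32, 35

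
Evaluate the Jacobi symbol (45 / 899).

Reciprocity: 45 ≡ 1 and 899 ≡ 3 (mod 4), so (45/899) = +(899/45).
Reduce top mod 45: now compute (44/45).
Pull out 2^2: since 45 ≡ 5 (mod 8), (2/45) = -1, so (2/45)^2 = +1.
Reciprocity: 11 ≡ 3 and 45 ≡ 1 (mod 4), so (11/45) = +(45/11).
Reduce top mod 11: now compute (1/11).
Reached (1/11) = 1. Collecting the sign flips along the way, the symbol is +1.

1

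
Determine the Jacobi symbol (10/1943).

-1

Pull out 2: since 1943 ≡ 7 (mod 8), (2/1943) = +1.
Reciprocity: 5 ≡ 1 and 1943 ≡ 3 (mod 4), so (5/1943) = +(1943/5).
Reduce top mod 5: now compute (3/5).
Reciprocity: 3 ≡ 3 and 5 ≡ 1 (mod 4), so (3/5) = +(5/3).
Reduce top mod 3: now compute (2/3).
Pull out 2: since 3 ≡ 3 (mod 8), (2/3) = -1.
Reached (1/3) = 1. Collecting the sign flips along the way, the symbol is -1.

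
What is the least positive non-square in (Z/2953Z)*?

(2/2953) = +1, so 2 is a residue.
(3/2953) = +1, so 3 is a residue.
(4/2953) = +1, so 4 is a residue.
(5/2953) = −1, so 5 is the smallest positive non-residue mod 2953.

5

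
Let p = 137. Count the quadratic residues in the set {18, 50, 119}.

3

(18/137) = +1 → QR.
(50/137) = +1 → QR.
(119/137) = +1 → QR.
Total quadratic residues among the 3: 3.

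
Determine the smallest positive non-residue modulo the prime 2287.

3

(2/2287) = +1, so 2 is a residue.
(3/2287) = −1, so 3 is the smallest positive non-residue mod 2287.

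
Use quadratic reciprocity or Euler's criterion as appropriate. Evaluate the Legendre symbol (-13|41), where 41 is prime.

-1

Euler's criterion: (-13/41) ≡ 28^20 (mod 41).
28^2 ≡ 5 (mod 41)
28^4 ≡ 25 (mod 41)
28^8 ≡ 10 (mod 41)
28^16 ≡ 18 (mod 41)
28^20 = 28^(16+4) ≡ 40 (mod 41).
Result is 40 ≡ −1, so (-13/41) = −1.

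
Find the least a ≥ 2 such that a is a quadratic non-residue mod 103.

(2/103) = +1, so 2 is a residue.
(3/103) = −1, so 3 is the smallest positive non-residue mod 103.

3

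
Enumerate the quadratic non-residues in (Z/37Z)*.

2 5 6 8 13 14 15 17 18 19 20 22 23 24 29 31 32 35

Square k = 1,…,18 (k and 37−k give the same square):
1²=1, 2²=4, 3²=9, 4²=16, 5²=25, 6²=36, 7²≡12, 8²≡27, 9²≡7, 10²≡26, 11²≡10, 12²≡33, 13²≡21, 14²≡11, 15²≡3, 16²≡34, 17²≡30, 18²≡28 (mod 37).
The residues are {1, 3, 4, 7, 9, 10, 11, 12, 16, 21, 25, 26, 27, 28, 30, 33, 34, 36}; the non-residues are the remaining 18 nonzero classes.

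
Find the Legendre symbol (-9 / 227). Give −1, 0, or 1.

Euler's criterion: (-9/227) ≡ 218^113 (mod 227).
218^2 ≡ 81 (mod 227)
218^4 ≡ 205 (mod 227)
218^8 ≡ 30 (mod 227)
218^16 ≡ 219 (mod 227)
218^32 ≡ 64 (mod 227)
218^64 ≡ 10 (mod 227)
218^113 = 218^(64+32+16+1) ≡ 226 (mod 227).
Result is 226 ≡ −1, so (-9/227) = −1.

-1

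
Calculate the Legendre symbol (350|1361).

-1

Pull out 2: since 1361 ≡ 1 (mod 8), (2/1361) = +1.
Reciprocity: 175 ≡ 3 and 1361 ≡ 1 (mod 4), so (175/1361) = +(1361/175).
Reduce top mod 175: now compute (136/175).
Pull out 2^3: since 175 ≡ 7 (mod 8), (2/175) = +1, so (2/175)^3 = +1.
Reciprocity: 17 ≡ 1 and 175 ≡ 3 (mod 4), so (17/175) = +(175/17).
Reduce top mod 17: now compute (5/17).
Reciprocity: 5 ≡ 1 and 17 ≡ 1 (mod 4), so (5/17) = +(17/5).
Reduce top mod 5: now compute (2/5).
Pull out 2: since 5 ≡ 5 (mod 8), (2/5) = -1.
Reached (1/5) = 1. Collecting the sign flips along the way, the symbol is -1.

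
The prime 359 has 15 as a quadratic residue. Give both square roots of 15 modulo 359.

Since 359 ≡ 3 (mod 4), a square root of 15 is 15^((359+1)/4) = 15^90 mod 359.
Repeated squaring: 15^2≡225, 15^4≡6, 15^8≡36, 15^16≡219, 15^32≡214, 15^64≡203 (mod 359).
15^90 = 15^(64+16+8+2) ≡ 288 (mod 359).
Check: 288² = 82944 ≡ 15 (mod 359). The two roots are 71 and 288.

71, 288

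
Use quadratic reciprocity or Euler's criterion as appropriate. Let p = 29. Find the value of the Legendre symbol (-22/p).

First reduce: -22 ≡ 7 (mod 29).
Reciprocity: 7 ≡ 3 and 29 ≡ 1 (mod 4), so (7/29) = +(29/7).
Reduce top mod 7: now compute (1/7).
Reached (1/7) = 1. Collecting the sign flips along the way, the symbol is +1.

1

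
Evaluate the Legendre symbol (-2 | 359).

Euler's criterion: (-2/359) ≡ 357^179 (mod 359).
357^2 ≡ 4 (mod 359)
357^4 ≡ 16 (mod 359)
357^8 ≡ 256 (mod 359)
357^16 ≡ 198 (mod 359)
357^32 ≡ 73 (mod 359)
357^64 ≡ 303 (mod 359)
357^128 ≡ 264 (mod 359)
357^179 = 357^(128+32+16+2+1) ≡ 358 (mod 359).
Result is 358 ≡ −1, so (-2/359) = −1.

-1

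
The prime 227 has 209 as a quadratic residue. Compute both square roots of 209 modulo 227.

Since 227 ≡ 3 (mod 4), a square root of 209 is 209^((227+1)/4) = 209^57 mod 227.
Repeated squaring: 209^2≡97, 209^4≡102, 209^8≡189, 209^16≡82, 209^32≡141 (mod 227).
209^57 = 209^(32+16+8+1) ≡ 182 (mod 227).
Check: 182² = 33124 ≡ 209 (mod 227). The two roots are 45 and 182.

45, 182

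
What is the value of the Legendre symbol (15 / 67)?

1

Reciprocity: 15 ≡ 3 and 67 ≡ 3 (mod 4), so (15/67) = −(67/15).
Reduce top mod 15: now compute (7/15).
Reciprocity: 7 ≡ 3 and 15 ≡ 3 (mod 4), so (7/15) = −(15/7).
Reduce top mod 7: now compute (1/7).
Reached (1/7) = 1. Collecting the sign flips along the way, the symbol is +1.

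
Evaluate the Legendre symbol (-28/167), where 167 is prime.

First reduce: -28 ≡ 139 (mod 167).
Reciprocity: 139 ≡ 3 and 167 ≡ 3 (mod 4), so (139/167) = −(167/139).
Reduce top mod 139: now compute (28/139).
Pull out 2^2: since 139 ≡ 3 (mod 8), (2/139) = -1, so (2/139)^2 = +1.
Reciprocity: 7 ≡ 3 and 139 ≡ 3 (mod 4), so (7/139) = −(139/7).
Reduce top mod 7: now compute (6/7).
Pull out 2: since 7 ≡ 7 (mod 8), (2/7) = +1.
Reciprocity: 3 ≡ 3 and 7 ≡ 3 (mod 4), so (3/7) = −(7/3).
Reduce top mod 3: now compute (1/3).
Reached (1/3) = 1. Collecting the sign flips along the way, the symbol is -1.

-1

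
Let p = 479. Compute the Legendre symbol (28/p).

Pull out 2^2: since 479 ≡ 7 (mod 8), (2/479) = +1, so (2/479)^2 = +1.
Reciprocity: 7 ≡ 3 and 479 ≡ 3 (mod 4), so (7/479) = −(479/7).
Reduce top mod 7: now compute (3/7).
Reciprocity: 3 ≡ 3 and 7 ≡ 3 (mod 4), so (3/7) = −(7/3).
Reduce top mod 3: now compute (1/3).
Reached (1/3) = 1. Collecting the sign flips along the way, the symbol is +1.

1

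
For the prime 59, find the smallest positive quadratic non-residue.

2

(2/59) = −1, so 2 is the smallest positive non-residue mod 59.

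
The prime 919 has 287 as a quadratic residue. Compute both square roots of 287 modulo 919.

Since 919 ≡ 3 (mod 4), a square root of 287 is 287^((919+1)/4) = 287^230 mod 919.
Repeated squaring: 287^2≡578, 287^4≡487, 287^8≡67, 287^16≡813, 287^32≡208, 287^64≡71, 287^128≡446 (mod 919).
287^230 = 287^(128+64+32+4+2) ≡ 256 (mod 919).
Check: 256² = 65536 ≡ 287 (mod 919). The two roots are 256 and 663.

256, 663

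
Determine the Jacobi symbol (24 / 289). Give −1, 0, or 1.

1

Pull out 2^3: since 289 ≡ 1 (mod 8), (2/289) = +1, so (2/289)^3 = +1.
Reciprocity: 3 ≡ 3 and 289 ≡ 1 (mod 4), so (3/289) = +(289/3).
Reduce top mod 3: now compute (1/3).
Reached (1/3) = 1. Collecting the sign flips along the way, the symbol is +1.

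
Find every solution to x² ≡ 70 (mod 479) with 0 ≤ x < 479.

178, 301

Since 479 ≡ 3 (mod 4), a square root of 70 is 70^((479+1)/4) = 70^120 mod 479.
Repeated squaring: 70^2≡110, 70^4≡125, 70^8≡297, 70^16≡73, 70^32≡60, 70^64≡247 (mod 479).
70^120 = 70^(64+32+16+8) ≡ 178 (mod 479).
Check: 178² = 31684 ≡ 70 (mod 479). The two roots are 178 and 301.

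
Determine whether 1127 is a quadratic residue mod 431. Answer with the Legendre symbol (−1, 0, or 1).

Euler's criterion: (1127/431) ≡ 265^215 (mod 431).
265^2 ≡ 403 (mod 431)
265^4 ≡ 353 (mod 431)
265^8 ≡ 50 (mod 431)
265^16 ≡ 345 (mod 431)
265^32 ≡ 69 (mod 431)
265^64 ≡ 20 (mod 431)
265^128 ≡ 400 (mod 431)
265^215 = 265^(128+64+16+4+2+1) ≡ 1 (mod 431).
Result is 1, so (1127/431) = 1.

1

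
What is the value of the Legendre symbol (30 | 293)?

Pull out 2: since 293 ≡ 5 (mod 8), (2/293) = -1.
Reciprocity: 15 ≡ 3 and 293 ≡ 1 (mod 4), so (15/293) = +(293/15).
Reduce top mod 15: now compute (8/15).
Pull out 2^3: since 15 ≡ 7 (mod 8), (2/15) = +1, so (2/15)^3 = +1.
Reached (1/15) = 1. Collecting the sign flips along the way, the symbol is -1.

-1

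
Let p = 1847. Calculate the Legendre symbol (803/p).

-1

Reciprocity: 803 ≡ 3 and 1847 ≡ 3 (mod 4), so (803/1847) = −(1847/803).
Reduce top mod 803: now compute (241/803).
Reciprocity: 241 ≡ 1 and 803 ≡ 3 (mod 4), so (241/803) = +(803/241).
Reduce top mod 241: now compute (80/241).
Pull out 2^4: since 241 ≡ 1 (mod 8), (2/241) = +1, so (2/241)^4 = +1.
Reciprocity: 5 ≡ 1 and 241 ≡ 1 (mod 4), so (5/241) = +(241/5).
Reduce top mod 5: now compute (1/5).
Reached (1/5) = 1. Collecting the sign flips along the way, the symbol is -1.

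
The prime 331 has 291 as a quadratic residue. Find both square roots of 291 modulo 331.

Since 331 ≡ 3 (mod 4), a square root of 291 is 291^((331+1)/4) = 291^83 mod 331.
Repeated squaring: 291^2≡276, 291^4≡46, 291^8≡130, 291^16≡19, 291^32≡30, 291^64≡238 (mod 331).
291^83 = 291^(64+16+2+1) ≡ 195 (mod 331).
Check: 195² = 38025 ≡ 291 (mod 331). The two roots are 136 and 195.

136, 195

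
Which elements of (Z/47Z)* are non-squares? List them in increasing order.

5 10 11 13 15 19 20 22 23 26 29 30 31 33 35 38 39 40 41 43 44 45 46

Square k = 1,…,23 (k and 47−k give the same square):
1²=1, 2²=4, 3²=9, 4²=16, 5²=25, 6²=36, 7²≡2, 8²≡17, 9²≡34, 10²≡6, 11²≡27, 12²≡3, 13²≡28, 14²≡8, 15²≡37, 16²≡21, 17²≡7, 18²≡42, 19²≡32, 20²≡24, 21²≡18, 22²≡14, 23²≡12 (mod 47).
The residues are {1, 2, 3, 4, 6, 7, 8, 9, 12, 14, 16, 17, 18, 21, 24, 25, 27, 28, 32, 34, 36, 37, 42}; the non-residues are the remaining 23 nonzero classes.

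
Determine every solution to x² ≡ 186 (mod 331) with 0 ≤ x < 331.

67, 264

Since 331 ≡ 3 (mod 4), a square root of 186 is 186^((331+1)/4) = 186^83 mod 331.
Repeated squaring: 186^2≡172, 186^4≡125, 186^8≡68, 186^16≡321, 186^32≡100, 186^64≡70 (mod 331).
186^83 = 186^(64+16+2+1) ≡ 67 (mod 331).
Check: 67² = 4489 ≡ 186 (mod 331). The two roots are 67 and 264.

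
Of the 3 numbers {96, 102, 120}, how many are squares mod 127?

1

(96/127) = -1 → non-residue.
(102/127) = -1 → non-residue.
(120/127) = +1 → QR.
Total quadratic residues among the 3: 1.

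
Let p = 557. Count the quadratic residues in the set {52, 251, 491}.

(52/557) = -1 → non-residue.
(251/557) = -1 → non-residue.
(491/557) = -1 → non-residue.
Total quadratic residues among the 3: 0.

0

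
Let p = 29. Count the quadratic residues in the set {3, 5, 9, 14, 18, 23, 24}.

4

(3/29) = -1 → non-residue.
(5/29) = +1 → QR.
(9/29) = +1 → QR.
(14/29) = -1 → non-residue.
(18/29) = -1 → non-residue.
(23/29) = +1 → QR.
(24/29) = +1 → QR.
Total quadratic residues among the 7: 4.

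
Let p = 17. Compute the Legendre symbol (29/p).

-1

Euler's criterion: (29/17) ≡ 12^8 (mod 17).
12^2 ≡ 8 (mod 17)
12^4 ≡ 13 (mod 17)
12^8 ≡ 16 (mod 17)
12^8 = 12^(8) ≡ 16 (mod 17).
Result is 16 ≡ −1, so (29/17) = −1.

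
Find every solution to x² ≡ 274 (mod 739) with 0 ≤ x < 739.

63, 676

Since 739 ≡ 3 (mod 4), a square root of 274 is 274^((739+1)/4) = 274^185 mod 739.
Repeated squaring: 274^2≡437, 274^4≡307, 274^8≡396, 274^16≡148, 274^32≡473, 274^64≡551, 274^128≡611 (mod 739).
274^185 = 274^(128+32+16+8+1) ≡ 676 (mod 739).
Check: 676² = 456976 ≡ 274 (mod 739). The two roots are 63 and 676.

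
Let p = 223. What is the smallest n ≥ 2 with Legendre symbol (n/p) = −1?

3

(2/223) = +1, so 2 is a residue.
(3/223) = −1, so 3 is the smallest positive non-residue mod 223.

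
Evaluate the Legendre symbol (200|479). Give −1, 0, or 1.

Euler's criterion: (200/479) ≡ 200^239 (mod 479).
200^2 ≡ 243 (mod 479)
200^4 ≡ 132 (mod 479)
200^8 ≡ 180 (mod 479)
200^16 ≡ 307 (mod 479)
200^32 ≡ 365 (mod 479)
200^64 ≡ 63 (mod 479)
200^128 ≡ 137 (mod 479)
200^239 = 200^(128+64+32+8+4+2+1) ≡ 1 (mod 479).
Result is 1, so (200/479) = 1.

1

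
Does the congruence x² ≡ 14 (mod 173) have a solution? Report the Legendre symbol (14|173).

Pull out 2: since 173 ≡ 5 (mod 8), (2/173) = -1.
Reciprocity: 7 ≡ 3 and 173 ≡ 1 (mod 4), so (7/173) = +(173/7).
Reduce top mod 7: now compute (5/7).
Reciprocity: 5 ≡ 1 and 7 ≡ 3 (mod 4), so (5/7) = +(7/5).
Reduce top mod 5: now compute (2/5).
Pull out 2: since 5 ≡ 5 (mod 8), (2/5) = -1.
Reached (1/5) = 1. Collecting the sign flips along the way, the symbol is +1.

1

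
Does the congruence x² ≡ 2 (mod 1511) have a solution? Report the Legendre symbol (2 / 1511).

1

Pull out 2: since 1511 ≡ 7 (mod 8), (2/1511) = +1.
Reached (1/1511) = 1. Collecting the sign flips along the way, the symbol is +1.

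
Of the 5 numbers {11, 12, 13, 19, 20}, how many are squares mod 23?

2

(11/23) = -1 → non-residue.
(12/23) = +1 → QR.
(13/23) = +1 → QR.
(19/23) = -1 → non-residue.
(20/23) = -1 → non-residue.
Total quadratic residues among the 5: 2.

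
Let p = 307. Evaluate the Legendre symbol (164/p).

Euler's criterion: (164/307) ≡ 164^153 (mod 307).
164^2 ≡ 187 (mod 307)
164^4 ≡ 278 (mod 307)
164^8 ≡ 227 (mod 307)
164^16 ≡ 260 (mod 307)
164^32 ≡ 60 (mod 307)
164^64 ≡ 223 (mod 307)
164^128 ≡ 302 (mod 307)
164^153 = 164^(128+16+8+1) ≡ 1 (mod 307).
Result is 1, so (164/307) = 1.

1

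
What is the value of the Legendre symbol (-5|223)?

1

First reduce: -5 ≡ 218 (mod 223).
Pull out 2: since 223 ≡ 7 (mod 8), (2/223) = +1.
Reciprocity: 109 ≡ 1 and 223 ≡ 3 (mod 4), so (109/223) = +(223/109).
Reduce top mod 109: now compute (5/109).
Reciprocity: 5 ≡ 1 and 109 ≡ 1 (mod 4), so (5/109) = +(109/5).
Reduce top mod 5: now compute (4/5).
Pull out 2^2: since 5 ≡ 5 (mod 8), (2/5) = -1, so (2/5)^2 = +1.
Reached (1/5) = 1. Collecting the sign flips along the way, the symbol is +1.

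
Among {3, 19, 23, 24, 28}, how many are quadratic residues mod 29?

3

(3/29) = -1 → non-residue.
(19/29) = -1 → non-residue.
(23/29) = +1 → QR.
(24/29) = +1 → QR.
(28/29) = +1 → QR.
Total quadratic residues among the 5: 3.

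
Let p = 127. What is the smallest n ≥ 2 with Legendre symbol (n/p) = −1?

(2/127) = +1, so 2 is a residue.
(3/127) = −1, so 3 is the smallest positive non-residue mod 127.

3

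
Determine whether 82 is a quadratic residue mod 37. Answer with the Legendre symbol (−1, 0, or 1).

First reduce: 82 ≡ 8 (mod 37).
Pull out 2^3: since 37 ≡ 5 (mod 8), (2/37) = -1, so (2/37)^3 = -1.
Reached (1/37) = 1. Collecting the sign flips along the way, the symbol is -1.

-1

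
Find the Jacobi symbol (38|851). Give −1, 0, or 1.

-1

Pull out 2: since 851 ≡ 3 (mod 8), (2/851) = -1.
Reciprocity: 19 ≡ 3 and 851 ≡ 3 (mod 4), so (19/851) = −(851/19).
Reduce top mod 19: now compute (15/19).
Reciprocity: 15 ≡ 3 and 19 ≡ 3 (mod 4), so (15/19) = −(19/15).
Reduce top mod 15: now compute (4/15).
Pull out 2^2: since 15 ≡ 7 (mod 8), (2/15) = +1, so (2/15)^2 = +1.
Reached (1/15) = 1. Collecting the sign flips along the way, the symbol is -1.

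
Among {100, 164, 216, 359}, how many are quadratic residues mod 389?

4

(100/389) = +1 → QR.
(164/389) = +1 → QR.
(216/389) = +1 → QR.
(359/389) = +1 → QR.
Total quadratic residues among the 4: 4.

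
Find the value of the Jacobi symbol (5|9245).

Reciprocity: 5 ≡ 1 and 9245 ≡ 1 (mod 4), so (5/9245) = +(9245/5).
Reduce top mod 5: now compute (0/5).
Top reduces to 0: gcd > 1, so the symbol is 0.

0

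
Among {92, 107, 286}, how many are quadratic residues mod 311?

(92/311) = -1 → non-residue.
(107/311) = +1 → QR.
(286/311) = -1 → non-residue.
Total quadratic residues among the 3: 1.

1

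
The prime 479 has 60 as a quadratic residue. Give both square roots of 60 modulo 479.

Since 479 ≡ 3 (mod 4), a square root of 60 is 60^((479+1)/4) = 60^120 mod 479.
Repeated squaring: 60^2≡247, 60^4≡176, 60^8≡320, 60^16≡373, 60^32≡219, 60^64≡61 (mod 479).
60^120 = 60^(64+32+16+8) ≡ 73 (mod 479).
Check: 73² = 5329 ≡ 60 (mod 479). The two roots are 73 and 406.

73, 406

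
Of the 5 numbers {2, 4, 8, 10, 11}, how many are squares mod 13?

(2/13) = -1 → non-residue.
(4/13) = +1 → QR.
(8/13) = -1 → non-residue.
(10/13) = +1 → QR.
(11/13) = -1 → non-residue.
Total quadratic residues among the 5: 2.

2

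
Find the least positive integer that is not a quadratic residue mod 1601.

(2/1601) = +1, so 2 is a residue.
(3/1601) = −1, so 3 is the smallest positive non-residue mod 1601.

3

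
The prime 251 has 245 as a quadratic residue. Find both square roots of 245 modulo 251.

Since 251 ≡ 3 (mod 4), a square root of 245 is 245^((251+1)/4) = 245^63 mod 251.
Repeated squaring: 245^2≡36, 245^4≡41, 245^8≡175, 245^16≡3, 245^32≡9 (mod 251).
245^63 = 245^(32+16+8+4+2+1) ≡ 112 (mod 251).
Check: 112² = 12544 ≡ 245 (mod 251). The two roots are 112 and 139.

112, 139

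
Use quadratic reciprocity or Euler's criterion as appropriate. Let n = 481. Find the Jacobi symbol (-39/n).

0

First reduce: -39 ≡ 442 (mod 481).
Pull out 2: since 481 ≡ 1 (mod 8), (2/481) = +1.
Reciprocity: 221 ≡ 1 and 481 ≡ 1 (mod 4), so (221/481) = +(481/221).
Reduce top mod 221: now compute (39/221).
Reciprocity: 39 ≡ 3 and 221 ≡ 1 (mod 4), so (39/221) = +(221/39).
Reduce top mod 39: now compute (26/39).
Pull out 2: since 39 ≡ 7 (mod 8), (2/39) = +1.
Reciprocity: 13 ≡ 1 and 39 ≡ 3 (mod 4), so (13/39) = +(39/13).
Reduce top mod 13: now compute (0/13).
Top reduces to 0: gcd > 1, so the symbol is 0.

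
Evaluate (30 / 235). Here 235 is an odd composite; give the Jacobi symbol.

Pull out 2: since 235 ≡ 3 (mod 8), (2/235) = -1.
Reciprocity: 15 ≡ 3 and 235 ≡ 3 (mod 4), so (15/235) = −(235/15).
Reduce top mod 15: now compute (10/15).
Pull out 2: since 15 ≡ 7 (mod 8), (2/15) = +1.
Reciprocity: 5 ≡ 1 and 15 ≡ 3 (mod 4), so (5/15) = +(15/5).
Reduce top mod 5: now compute (0/5).
Top reduces to 0: gcd > 1, so the symbol is 0.

0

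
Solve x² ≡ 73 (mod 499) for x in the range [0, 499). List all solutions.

155, 344

Since 499 ≡ 3 (mod 4), a square root of 73 is 73^((499+1)/4) = 73^125 mod 499.
Repeated squaring: 73^2≡339, 73^4≡151, 73^8≡346, 73^16≡455, 73^32≡439, 73^64≡107 (mod 499).
73^125 = 73^(64+32+16+8+4+1) ≡ 155 (mod 499).
Check: 155² = 24025 ≡ 73 (mod 499). The two roots are 155 and 344.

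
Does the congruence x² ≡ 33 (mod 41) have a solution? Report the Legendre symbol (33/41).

Reciprocity: 33 ≡ 1 and 41 ≡ 1 (mod 4), so (33/41) = +(41/33).
Reduce top mod 33: now compute (8/33).
Pull out 2^3: since 33 ≡ 1 (mod 8), (2/33) = +1, so (2/33)^3 = +1.
Reached (1/33) = 1. Collecting the sign flips along the way, the symbol is +1.

1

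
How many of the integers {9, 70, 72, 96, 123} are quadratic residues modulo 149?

3

(9/149) = +1 → QR.
(70/149) = -1 → non-residue.
(72/149) = -1 → non-residue.
(96/149) = +1 → QR.
(123/149) = +1 → QR.
Total quadratic residues among the 5: 3.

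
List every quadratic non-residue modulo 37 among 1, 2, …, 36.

Square k = 1,…,18 (k and 37−k give the same square):
1²=1, 2²=4, 3²=9, 4²=16, 5²=25, 6²=36, 7²≡12, 8²≡27, 9²≡7, 10²≡26, 11²≡10, 12²≡33, 13²≡21, 14²≡11, 15²≡3, 16²≡34, 17²≡30, 18²≡28 (mod 37).
The residues are {1, 3, 4, 7, 9, 10, 11, 12, 16, 21, 25, 26, 27, 28, 30, 33, 34, 36}; the non-residues are the remaining 18 nonzero classes.

2 5 6 8 13 14 15 17 18 19 20 22 23 24 29 31 32 35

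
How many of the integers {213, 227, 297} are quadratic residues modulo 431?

(213/431) = -1 → non-residue.
(227/431) = +1 → QR.
(297/431) = +1 → QR.
Total quadratic residues among the 3: 2.

2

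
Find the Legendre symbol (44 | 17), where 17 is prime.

-1

First reduce: 44 ≡ 10 (mod 17).
Pull out 2: since 17 ≡ 1 (mod 8), (2/17) = +1.
Reciprocity: 5 ≡ 1 and 17 ≡ 1 (mod 4), so (5/17) = +(17/5).
Reduce top mod 5: now compute (2/5).
Pull out 2: since 5 ≡ 5 (mod 8), (2/5) = -1.
Reached (1/5) = 1. Collecting the sign flips along the way, the symbol is -1.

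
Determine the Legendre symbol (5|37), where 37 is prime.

Euler's criterion: (5/37) ≡ 5^18 (mod 37).
5^2 ≡ 25 (mod 37)
5^4 ≡ 33 (mod 37)
5^8 ≡ 16 (mod 37)
5^16 ≡ 34 (mod 37)
5^18 = 5^(16+2) ≡ 36 (mod 37).
Result is 36 ≡ −1, so (5/37) = −1.

-1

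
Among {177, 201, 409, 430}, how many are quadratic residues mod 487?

2

(177/487) = +1 → QR.
(201/487) = -1 → non-residue.
(409/487) = -1 → non-residue.
(430/487) = +1 → QR.
Total quadratic residues among the 4: 2.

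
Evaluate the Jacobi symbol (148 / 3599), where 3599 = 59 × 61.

1

Pull out 2^2: since 3599 ≡ 7 (mod 8), (2/3599) = +1, so (2/3599)^2 = +1.
Reciprocity: 37 ≡ 1 and 3599 ≡ 3 (mod 4), so (37/3599) = +(3599/37).
Reduce top mod 37: now compute (10/37).
Pull out 2: since 37 ≡ 5 (mod 8), (2/37) = -1.
Reciprocity: 5 ≡ 1 and 37 ≡ 1 (mod 4), so (5/37) = +(37/5).
Reduce top mod 5: now compute (2/5).
Pull out 2: since 5 ≡ 5 (mod 8), (2/5) = -1.
Reached (1/5) = 1. Collecting the sign flips along the way, the symbol is +1.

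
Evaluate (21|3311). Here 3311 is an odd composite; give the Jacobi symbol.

0

Reciprocity: 21 ≡ 1 and 3311 ≡ 3 (mod 4), so (21/3311) = +(3311/21).
Reduce top mod 21: now compute (14/21).
Pull out 2: since 21 ≡ 5 (mod 8), (2/21) = -1.
Reciprocity: 7 ≡ 3 and 21 ≡ 1 (mod 4), so (7/21) = +(21/7).
Reduce top mod 7: now compute (0/7).
Top reduces to 0: gcd > 1, so the symbol is 0.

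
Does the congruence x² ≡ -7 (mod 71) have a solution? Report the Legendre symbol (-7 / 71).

First reduce: -7 ≡ 64 (mod 71).
Pull out 2^6: since 71 ≡ 7 (mod 8), (2/71) = +1, so (2/71)^6 = +1.
Reached (1/71) = 1. Collecting the sign flips along the way, the symbol is +1.

1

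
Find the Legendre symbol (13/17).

Reciprocity: 13 ≡ 1 and 17 ≡ 1 (mod 4), so (13/17) = +(17/13).
Reduce top mod 13: now compute (4/13).
Pull out 2^2: since 13 ≡ 5 (mod 8), (2/13) = -1, so (2/13)^2 = +1.
Reached (1/13) = 1. Collecting the sign flips along the way, the symbol is +1.

1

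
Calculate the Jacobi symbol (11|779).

-1

Reciprocity: 11 ≡ 3 and 779 ≡ 3 (mod 4), so (11/779) = −(779/11).
Reduce top mod 11: now compute (9/11).
Reciprocity: 9 ≡ 1 and 11 ≡ 3 (mod 4), so (9/11) = +(11/9).
Reduce top mod 9: now compute (2/9).
Pull out 2: since 9 ≡ 1 (mod 8), (2/9) = +1.
Reached (1/9) = 1. Collecting the sign flips along the way, the symbol is -1.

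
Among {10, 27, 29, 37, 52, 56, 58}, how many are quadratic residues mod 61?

4

(10/61) = -1 → non-residue.
(27/61) = +1 → QR.
(29/61) = -1 → non-residue.
(37/61) = -1 → non-residue.
(52/61) = +1 → QR.
(56/61) = +1 → QR.
(58/61) = +1 → QR.
Total quadratic residues among the 7: 4.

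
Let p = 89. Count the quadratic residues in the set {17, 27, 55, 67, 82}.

(17/89) = +1 → QR.
(27/89) = -1 → non-residue.
(55/89) = +1 → QR.
(67/89) = +1 → QR.
(82/89) = -1 → non-residue.
Total quadratic residues among the 5: 3.

3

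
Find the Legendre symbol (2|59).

-1

Euler's criterion: (2/59) ≡ 2^29 (mod 59).
2^2 ≡ 4 (mod 59)
2^4 ≡ 16 (mod 59)
2^8 ≡ 20 (mod 59)
2^16 ≡ 46 (mod 59)
2^29 = 2^(16+8+4+1) ≡ 58 (mod 59).
Result is 58 ≡ −1, so (2/59) = −1.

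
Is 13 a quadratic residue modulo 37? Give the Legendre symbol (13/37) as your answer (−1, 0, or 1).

-1

Reciprocity: 13 ≡ 1 and 37 ≡ 1 (mod 4), so (13/37) = +(37/13).
Reduce top mod 13: now compute (11/13).
Reciprocity: 11 ≡ 3 and 13 ≡ 1 (mod 4), so (11/13) = +(13/11).
Reduce top mod 11: now compute (2/11).
Pull out 2: since 11 ≡ 3 (mod 8), (2/11) = -1.
Reached (1/11) = 1. Collecting the sign flips along the way, the symbol is -1.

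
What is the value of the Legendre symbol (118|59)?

First reduce: 118 ≡ 0 (mod 59).
Top reduces to 0: gcd > 1, so the symbol is 0.

0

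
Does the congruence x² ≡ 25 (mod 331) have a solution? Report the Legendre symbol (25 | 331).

Reciprocity: 25 ≡ 1 and 331 ≡ 3 (mod 4), so (25/331) = +(331/25).
Reduce top mod 25: now compute (6/25).
Pull out 2: since 25 ≡ 1 (mod 8), (2/25) = +1.
Reciprocity: 3 ≡ 3 and 25 ≡ 1 (mod 4), so (3/25) = +(25/3).
Reduce top mod 3: now compute (1/3).
Reached (1/3) = 1. Collecting the sign flips along the way, the symbol is +1.

1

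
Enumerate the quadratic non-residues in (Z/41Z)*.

Square k = 1,…,20 (k and 41−k give the same square):
1²=1, 2²=4, 3²=9, 4²=16, 5²=25, 6²=36, 7²≡8, 8²≡23, 9²≡40, 10²≡18, 11²≡39, 12²≡21, 13²≡5, 14²≡32, 15²≡20, 16²≡10, 17²≡2, 18²≡37, 19²≡33, 20²≡31 (mod 41).
The residues are {1, 2, 4, 5, 8, 9, 10, 16, 18, 20, 21, 23, 25, 31, 32, 33, 36, 37, 39, 40}; the non-residues are the remaining 20 nonzero classes.

3,6,7,11,12,13,14,15,17,19,22,24,26,27,28,29,30,34,35,38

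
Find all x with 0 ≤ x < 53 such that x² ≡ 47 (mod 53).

10, 43

53 ≡ 1 (mod 4), so we find a root by search.
Trying successive values, 10² = 100 ≡ 47 (mod 53). The other root is 53 − 10 = 43.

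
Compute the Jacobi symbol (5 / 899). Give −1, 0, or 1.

Reciprocity: 5 ≡ 1 and 899 ≡ 3 (mod 4), so (5/899) = +(899/5).
Reduce top mod 5: now compute (4/5).
Pull out 2^2: since 5 ≡ 5 (mod 8), (2/5) = -1, so (2/5)^2 = +1.
Reached (1/5) = 1. Collecting the sign flips along the way, the symbol is +1.

1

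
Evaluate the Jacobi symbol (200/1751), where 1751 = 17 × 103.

1

Pull out 2^3: since 1751 ≡ 7 (mod 8), (2/1751) = +1, so (2/1751)^3 = +1.
Reciprocity: 25 ≡ 1 and 1751 ≡ 3 (mod 4), so (25/1751) = +(1751/25).
Reduce top mod 25: now compute (1/25).
Reached (1/25) = 1. Collecting the sign flips along the way, the symbol is +1.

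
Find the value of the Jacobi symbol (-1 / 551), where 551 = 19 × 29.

First reduce: -1 ≡ 550 (mod 551).
Pull out 2: since 551 ≡ 7 (mod 8), (2/551) = +1.
Reciprocity: 275 ≡ 3 and 551 ≡ 3 (mod 4), so (275/551) = −(551/275).
Reduce top mod 275: now compute (1/275).
Reached (1/275) = 1. Collecting the sign flips along the way, the symbol is -1.

-1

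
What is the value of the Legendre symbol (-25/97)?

First reduce: -25 ≡ 72 (mod 97).
Pull out 2^3: since 97 ≡ 1 (mod 8), (2/97) = +1, so (2/97)^3 = +1.
Reciprocity: 9 ≡ 1 and 97 ≡ 1 (mod 4), so (9/97) = +(97/9).
Reduce top mod 9: now compute (7/9).
Reciprocity: 7 ≡ 3 and 9 ≡ 1 (mod 4), so (7/9) = +(9/7).
Reduce top mod 7: now compute (2/7).
Pull out 2: since 7 ≡ 7 (mod 8), (2/7) = +1.
Reached (1/7) = 1. Collecting the sign flips along the way, the symbol is +1.

1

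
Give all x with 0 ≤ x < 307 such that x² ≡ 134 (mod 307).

Since 307 ≡ 3 (mod 4), a square root of 134 is 134^((307+1)/4) = 134^77 mod 307.
Repeated squaring: 134^2≡150, 134^4≡89, 134^8≡246, 134^16≡37, 134^32≡141, 134^64≡233 (mod 307).
134^77 = 134^(64+8+4+1) ≡ 286 (mod 307).
Check: 286² = 81796 ≡ 134 (mod 307). The two roots are 21 and 286.

21, 286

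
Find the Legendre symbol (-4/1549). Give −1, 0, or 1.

First reduce: -4 ≡ 1545 (mod 1549).
Reciprocity: 1545 ≡ 1 and 1549 ≡ 1 (mod 4), so (1545/1549) = +(1549/1545).
Reduce top mod 1545: now compute (4/1545).
Pull out 2^2: since 1545 ≡ 1 (mod 8), (2/1545) = +1, so (2/1545)^2 = +1.
Reached (1/1545) = 1. Collecting the sign flips along the way, the symbol is +1.

1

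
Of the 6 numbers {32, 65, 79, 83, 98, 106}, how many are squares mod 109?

(32/109) = -1 → non-residue.
(65/109) = -1 → non-residue.
(79/109) = -1 → non-residue.
(83/109) = +1 → QR.
(98/109) = -1 → non-residue.
(106/109) = +1 → QR.
Total quadratic residues among the 6: 2.

2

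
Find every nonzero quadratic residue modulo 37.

Square k = 1,…,18 (k and 37−k give the same square):
1²=1, 2²=4, 3²=9, 4²=16, 5²=25, 6²=36, 7²≡12, 8²≡27, 9²≡7, 10²≡26, 11²≡10, 12²≡33, 13²≡21, 14²≡11, 15²≡3, 16²≡34, 17²≡30, 18²≡28 (mod 37).
So the quadratic residues mod 37 are {1, 3, 4, 7, 9, 10, 11, 12, 16, 21, 25, 26, 27, 28, 30, 33, 34, 36}.

1,3,4,7,9,10,11,12,16,21,25,26,27,28,30,33,34,36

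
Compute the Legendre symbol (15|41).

-1

Reciprocity: 15 ≡ 3 and 41 ≡ 1 (mod 4), so (15/41) = +(41/15).
Reduce top mod 15: now compute (11/15).
Reciprocity: 11 ≡ 3 and 15 ≡ 3 (mod 4), so (11/15) = −(15/11).
Reduce top mod 11: now compute (4/11).
Pull out 2^2: since 11 ≡ 3 (mod 8), (2/11) = -1, so (2/11)^2 = +1.
Reached (1/11) = 1. Collecting the sign flips along the way, the symbol is -1.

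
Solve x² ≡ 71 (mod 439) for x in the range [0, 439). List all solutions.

Since 439 ≡ 3 (mod 4), a square root of 71 is 71^((439+1)/4) = 71^110 mod 439.
Repeated squaring: 71^2≡212, 71^4≡166, 71^8≡338, 71^16≡104, 71^32≡280, 71^64≡258 (mod 439).
71^110 = 71^(64+32+8+4+2) ≡ 70 (mod 439).
Check: 70² = 4900 ≡ 71 (mod 439). The two roots are 70 and 369.

70, 369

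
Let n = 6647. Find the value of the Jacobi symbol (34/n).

Pull out 2: since 6647 ≡ 7 (mod 8), (2/6647) = +1.
Reciprocity: 17 ≡ 1 and 6647 ≡ 3 (mod 4), so (17/6647) = +(6647/17).
Reduce top mod 17: now compute (0/17).
Top reduces to 0: gcd > 1, so the symbol is 0.

0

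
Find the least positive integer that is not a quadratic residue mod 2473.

5

(2/2473) = +1, so 2 is a residue.
(3/2473) = +1, so 3 is a residue.
(4/2473) = +1, so 4 is a residue.
(5/2473) = −1, so 5 is the smallest positive non-residue mod 2473.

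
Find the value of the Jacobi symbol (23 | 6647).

Reciprocity: 23 ≡ 3 and 6647 ≡ 3 (mod 4), so (23/6647) = −(6647/23).
Reduce top mod 23: now compute (0/23).
Top reduces to 0: gcd > 1, so the symbol is 0.

0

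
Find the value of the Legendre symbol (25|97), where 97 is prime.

1

Reciprocity: 25 ≡ 1 and 97 ≡ 1 (mod 4), so (25/97) = +(97/25).
Reduce top mod 25: now compute (22/25).
Pull out 2: since 25 ≡ 1 (mod 8), (2/25) = +1.
Reciprocity: 11 ≡ 3 and 25 ≡ 1 (mod 4), so (11/25) = +(25/11).
Reduce top mod 11: now compute (3/11).
Reciprocity: 3 ≡ 3 and 11 ≡ 3 (mod 4), so (3/11) = −(11/3).
Reduce top mod 3: now compute (2/3).
Pull out 2: since 3 ≡ 3 (mod 8), (2/3) = -1.
Reached (1/3) = 1. Collecting the sign flips along the way, the symbol is +1.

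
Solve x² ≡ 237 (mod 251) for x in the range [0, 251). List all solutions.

57, 194

Since 251 ≡ 3 (mod 4), a square root of 237 is 237^((251+1)/4) = 237^63 mod 251.
Repeated squaring: 237^2≡196, 237^4≡13, 237^8≡169, 237^16≡198, 237^32≡48 (mod 251).
237^63 = 237^(32+16+8+4+2+1) ≡ 194 (mod 251).
Check: 194² = 37636 ≡ 237 (mod 251). The two roots are 57 and 194.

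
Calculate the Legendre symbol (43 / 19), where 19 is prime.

Euler's criterion: (43/19) ≡ 5^9 (mod 19).
5^2 ≡ 6 (mod 19)
5^4 ≡ 17 (mod 19)
5^8 ≡ 4 (mod 19)
5^9 = 5^(8+1) ≡ 1 (mod 19).
Result is 1, so (43/19) = 1.

1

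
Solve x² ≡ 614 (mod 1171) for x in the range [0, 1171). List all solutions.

Since 1171 ≡ 3 (mod 4), a square root of 614 is 614^((1171+1)/4) = 614^293 mod 1171.
Repeated squaring: 614^2≡1105, 614^4≡843, 614^8≡1023, 614^16≡826, 614^32≡754, 614^64≡581, 614^128≡313, 614^256≡776 (mod 1171).
614^293 = 614^(256+32+4+1) ≡ 277 (mod 1171).
Check: 277² = 76729 ≡ 614 (mod 1171). The two roots are 277 and 894.

277, 894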